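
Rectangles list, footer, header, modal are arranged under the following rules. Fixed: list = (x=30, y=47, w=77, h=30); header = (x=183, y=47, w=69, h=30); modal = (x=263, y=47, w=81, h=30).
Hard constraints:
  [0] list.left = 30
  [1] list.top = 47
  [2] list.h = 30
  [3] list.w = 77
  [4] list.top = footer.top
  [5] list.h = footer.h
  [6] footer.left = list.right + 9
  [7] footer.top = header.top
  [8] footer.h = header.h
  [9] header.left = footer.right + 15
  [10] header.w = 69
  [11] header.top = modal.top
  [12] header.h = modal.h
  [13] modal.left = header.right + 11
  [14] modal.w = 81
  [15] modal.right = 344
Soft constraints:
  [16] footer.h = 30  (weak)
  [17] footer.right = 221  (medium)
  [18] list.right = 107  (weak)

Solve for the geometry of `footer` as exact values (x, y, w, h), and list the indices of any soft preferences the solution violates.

footer = (x=116, y=47, w=52, h=30)
violated soft preferences: 17

1. footer.y = 47  [list.top = footer.top]
2. footer.h = 30  [list.h = footer.h]
3. footer.x = 116  [footer.left = list.right + 9]
4. footer.w = 52  [header.left = footer.right + 15]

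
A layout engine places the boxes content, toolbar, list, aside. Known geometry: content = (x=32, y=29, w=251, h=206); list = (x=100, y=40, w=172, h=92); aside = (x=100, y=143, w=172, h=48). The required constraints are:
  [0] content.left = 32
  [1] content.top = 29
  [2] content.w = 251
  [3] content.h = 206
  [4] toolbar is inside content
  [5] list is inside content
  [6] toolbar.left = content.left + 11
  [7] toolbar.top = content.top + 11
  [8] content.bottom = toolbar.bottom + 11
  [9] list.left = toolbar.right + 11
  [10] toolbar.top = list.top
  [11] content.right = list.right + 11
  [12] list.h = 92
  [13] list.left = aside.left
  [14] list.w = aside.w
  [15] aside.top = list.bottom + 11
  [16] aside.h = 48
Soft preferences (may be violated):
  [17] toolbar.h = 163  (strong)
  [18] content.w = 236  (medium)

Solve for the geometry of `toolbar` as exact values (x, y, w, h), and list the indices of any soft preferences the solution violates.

toolbar = (x=43, y=40, w=46, h=184)
violated soft preferences: 17, 18

1. toolbar.x = 43  [toolbar.left = content.left + 11]
2. toolbar.y = 40  [toolbar.top = content.top + 11]
3. toolbar.h = 184  [content.bottom = toolbar.bottom + 11]
4. toolbar.w = 46  [list.left = toolbar.right + 11]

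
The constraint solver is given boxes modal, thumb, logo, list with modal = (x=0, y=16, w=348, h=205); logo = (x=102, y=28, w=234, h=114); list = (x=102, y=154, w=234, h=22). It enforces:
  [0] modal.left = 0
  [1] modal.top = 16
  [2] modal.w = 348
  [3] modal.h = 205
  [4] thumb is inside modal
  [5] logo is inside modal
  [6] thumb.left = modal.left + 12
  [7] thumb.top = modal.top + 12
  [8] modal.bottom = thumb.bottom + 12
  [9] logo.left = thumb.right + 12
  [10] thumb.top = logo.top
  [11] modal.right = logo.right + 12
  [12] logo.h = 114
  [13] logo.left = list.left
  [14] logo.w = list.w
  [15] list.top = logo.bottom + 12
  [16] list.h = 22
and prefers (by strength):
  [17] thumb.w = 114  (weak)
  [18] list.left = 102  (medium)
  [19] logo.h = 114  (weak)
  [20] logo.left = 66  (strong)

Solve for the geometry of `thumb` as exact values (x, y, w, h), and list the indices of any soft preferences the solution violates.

thumb = (x=12, y=28, w=78, h=181)
violated soft preferences: 17, 20

1. thumb.x = 12  [thumb.left = modal.left + 12]
2. thumb.y = 28  [thumb.top = modal.top + 12]
3. thumb.h = 181  [modal.bottom = thumb.bottom + 12]
4. thumb.w = 78  [logo.left = thumb.right + 12]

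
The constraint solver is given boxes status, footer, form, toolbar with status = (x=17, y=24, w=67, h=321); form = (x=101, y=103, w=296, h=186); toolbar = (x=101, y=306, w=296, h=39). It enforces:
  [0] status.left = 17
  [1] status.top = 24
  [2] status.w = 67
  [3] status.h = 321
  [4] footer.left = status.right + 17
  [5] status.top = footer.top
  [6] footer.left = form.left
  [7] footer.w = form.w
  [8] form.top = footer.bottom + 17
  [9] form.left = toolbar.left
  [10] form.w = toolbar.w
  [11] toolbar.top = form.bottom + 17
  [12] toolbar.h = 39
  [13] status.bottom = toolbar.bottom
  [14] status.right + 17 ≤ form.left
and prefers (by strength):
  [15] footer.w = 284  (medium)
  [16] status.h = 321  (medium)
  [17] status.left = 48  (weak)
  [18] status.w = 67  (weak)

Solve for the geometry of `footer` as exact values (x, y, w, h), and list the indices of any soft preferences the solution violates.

footer = (x=101, y=24, w=296, h=62)
violated soft preferences: 15, 17

1. footer.x = 101  [footer.left = status.right + 17]
2. footer.y = 24  [status.top = footer.top]
3. footer.w = 296  [footer.w = form.w]
4. footer.h = 62  [form.top = footer.bottom + 17]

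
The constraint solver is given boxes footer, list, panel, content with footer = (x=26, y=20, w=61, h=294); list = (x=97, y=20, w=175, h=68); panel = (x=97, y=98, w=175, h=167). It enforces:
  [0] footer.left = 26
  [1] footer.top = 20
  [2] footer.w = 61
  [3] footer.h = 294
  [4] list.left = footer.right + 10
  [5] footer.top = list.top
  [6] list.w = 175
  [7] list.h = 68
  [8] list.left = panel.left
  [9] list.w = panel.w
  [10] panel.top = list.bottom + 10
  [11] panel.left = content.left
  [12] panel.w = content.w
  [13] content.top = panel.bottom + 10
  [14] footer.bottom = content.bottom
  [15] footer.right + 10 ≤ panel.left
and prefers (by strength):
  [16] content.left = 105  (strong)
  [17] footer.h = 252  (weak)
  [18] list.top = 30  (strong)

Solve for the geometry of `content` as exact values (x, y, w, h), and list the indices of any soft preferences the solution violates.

1. content.x = 97  [panel.left = content.left]
2. content.w = 175  [panel.w = content.w]
3. content.y = 275  [content.top = panel.bottom + 10]
4. content.h = 39  [footer.bottom = content.bottom]

content = (x=97, y=275, w=175, h=39)
violated soft preferences: 16, 17, 18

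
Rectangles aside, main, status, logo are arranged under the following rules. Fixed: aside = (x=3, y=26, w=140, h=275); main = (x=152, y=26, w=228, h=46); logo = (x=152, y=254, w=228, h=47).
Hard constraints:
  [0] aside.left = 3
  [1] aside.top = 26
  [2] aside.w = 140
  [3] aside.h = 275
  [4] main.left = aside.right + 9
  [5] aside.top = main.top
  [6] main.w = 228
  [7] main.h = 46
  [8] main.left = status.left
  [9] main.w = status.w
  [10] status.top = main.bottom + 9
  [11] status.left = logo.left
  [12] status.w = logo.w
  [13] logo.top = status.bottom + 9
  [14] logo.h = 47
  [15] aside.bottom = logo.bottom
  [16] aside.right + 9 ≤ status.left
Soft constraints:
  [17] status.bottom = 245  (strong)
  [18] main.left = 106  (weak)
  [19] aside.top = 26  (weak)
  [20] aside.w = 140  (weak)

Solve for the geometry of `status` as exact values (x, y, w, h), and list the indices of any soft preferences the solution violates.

1. status.x = 152  [main.left = status.left]
2. status.w = 228  [main.w = status.w]
3. status.y = 81  [status.top = main.bottom + 9]
4. status.h = 164  [logo.top = status.bottom + 9]

status = (x=152, y=81, w=228, h=164)
violated soft preferences: 18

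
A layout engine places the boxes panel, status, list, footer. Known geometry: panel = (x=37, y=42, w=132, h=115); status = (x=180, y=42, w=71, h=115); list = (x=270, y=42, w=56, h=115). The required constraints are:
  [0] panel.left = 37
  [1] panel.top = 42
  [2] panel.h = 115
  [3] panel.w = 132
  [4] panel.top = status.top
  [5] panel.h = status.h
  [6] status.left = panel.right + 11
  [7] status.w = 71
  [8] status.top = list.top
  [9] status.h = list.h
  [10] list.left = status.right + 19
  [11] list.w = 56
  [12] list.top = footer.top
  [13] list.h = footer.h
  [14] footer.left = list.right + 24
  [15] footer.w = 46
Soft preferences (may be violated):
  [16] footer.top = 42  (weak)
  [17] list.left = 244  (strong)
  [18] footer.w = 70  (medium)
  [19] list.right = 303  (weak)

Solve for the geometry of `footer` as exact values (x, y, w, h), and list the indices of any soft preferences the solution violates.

footer = (x=350, y=42, w=46, h=115)
violated soft preferences: 17, 18, 19

1. footer.y = 42  [list.top = footer.top]
2. footer.h = 115  [list.h = footer.h]
3. footer.x = 350  [footer.left = list.right + 24]
4. footer.w = 46  [footer.w = 46]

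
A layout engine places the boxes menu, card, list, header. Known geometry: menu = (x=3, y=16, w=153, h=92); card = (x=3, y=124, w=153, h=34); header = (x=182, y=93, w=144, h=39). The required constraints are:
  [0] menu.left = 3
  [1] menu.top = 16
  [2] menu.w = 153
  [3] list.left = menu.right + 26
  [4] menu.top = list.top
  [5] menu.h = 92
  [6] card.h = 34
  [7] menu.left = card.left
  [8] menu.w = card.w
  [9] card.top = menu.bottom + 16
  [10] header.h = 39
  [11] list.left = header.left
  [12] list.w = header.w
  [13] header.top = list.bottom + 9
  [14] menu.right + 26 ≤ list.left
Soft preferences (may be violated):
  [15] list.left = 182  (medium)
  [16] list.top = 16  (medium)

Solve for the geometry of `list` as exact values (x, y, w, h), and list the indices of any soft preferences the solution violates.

list = (x=182, y=16, w=144, h=68)
violated soft preferences: none

1. list.x = 182  [list.left = menu.right + 26]
2. list.y = 16  [menu.top = list.top]
3. list.w = 144  [list.w = header.w]
4. list.h = 68  [header.top = list.bottom + 9]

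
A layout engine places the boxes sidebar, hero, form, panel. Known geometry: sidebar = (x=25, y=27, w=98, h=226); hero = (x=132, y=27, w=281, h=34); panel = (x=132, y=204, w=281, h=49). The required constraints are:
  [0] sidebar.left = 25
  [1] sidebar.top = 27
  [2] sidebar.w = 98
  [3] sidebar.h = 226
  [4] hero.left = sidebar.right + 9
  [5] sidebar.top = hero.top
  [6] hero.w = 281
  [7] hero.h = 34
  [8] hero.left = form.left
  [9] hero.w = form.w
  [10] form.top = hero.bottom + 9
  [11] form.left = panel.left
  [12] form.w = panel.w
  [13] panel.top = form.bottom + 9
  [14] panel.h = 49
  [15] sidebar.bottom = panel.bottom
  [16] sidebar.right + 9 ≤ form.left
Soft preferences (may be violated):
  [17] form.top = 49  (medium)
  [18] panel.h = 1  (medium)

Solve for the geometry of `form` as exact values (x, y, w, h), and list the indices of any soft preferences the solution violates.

form = (x=132, y=70, w=281, h=125)
violated soft preferences: 17, 18

1. form.x = 132  [hero.left = form.left]
2. form.w = 281  [hero.w = form.w]
3. form.y = 70  [form.top = hero.bottom + 9]
4. form.h = 125  [panel.top = form.bottom + 9]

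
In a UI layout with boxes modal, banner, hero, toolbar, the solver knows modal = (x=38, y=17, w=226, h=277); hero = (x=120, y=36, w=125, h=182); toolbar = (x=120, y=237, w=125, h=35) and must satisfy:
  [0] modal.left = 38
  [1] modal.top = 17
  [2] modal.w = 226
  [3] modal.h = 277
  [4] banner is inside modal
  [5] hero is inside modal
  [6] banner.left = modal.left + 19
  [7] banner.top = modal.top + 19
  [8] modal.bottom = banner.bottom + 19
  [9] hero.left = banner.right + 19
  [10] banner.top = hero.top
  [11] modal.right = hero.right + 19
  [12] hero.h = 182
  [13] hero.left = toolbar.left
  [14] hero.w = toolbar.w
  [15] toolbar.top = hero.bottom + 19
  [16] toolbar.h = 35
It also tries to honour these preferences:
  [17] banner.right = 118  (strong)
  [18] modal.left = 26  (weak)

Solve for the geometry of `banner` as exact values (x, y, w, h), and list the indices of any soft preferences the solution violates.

1. banner.x = 57  [banner.left = modal.left + 19]
2. banner.y = 36  [banner.top = modal.top + 19]
3. banner.h = 239  [modal.bottom = banner.bottom + 19]
4. banner.w = 44  [hero.left = banner.right + 19]

banner = (x=57, y=36, w=44, h=239)
violated soft preferences: 17, 18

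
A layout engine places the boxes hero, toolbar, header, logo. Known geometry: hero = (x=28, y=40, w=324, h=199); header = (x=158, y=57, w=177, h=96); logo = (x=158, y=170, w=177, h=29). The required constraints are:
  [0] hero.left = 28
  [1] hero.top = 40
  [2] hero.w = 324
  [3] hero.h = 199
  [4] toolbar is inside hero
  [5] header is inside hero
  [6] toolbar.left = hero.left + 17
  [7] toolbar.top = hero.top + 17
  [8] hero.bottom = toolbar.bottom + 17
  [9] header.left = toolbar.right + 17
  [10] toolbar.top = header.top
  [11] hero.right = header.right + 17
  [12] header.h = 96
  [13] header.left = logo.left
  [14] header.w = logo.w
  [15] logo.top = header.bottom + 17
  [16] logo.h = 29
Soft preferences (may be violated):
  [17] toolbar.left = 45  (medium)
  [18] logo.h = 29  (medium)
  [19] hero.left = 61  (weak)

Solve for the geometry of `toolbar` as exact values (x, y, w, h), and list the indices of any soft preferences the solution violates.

toolbar = (x=45, y=57, w=96, h=165)
violated soft preferences: 19

1. toolbar.x = 45  [toolbar.left = hero.left + 17]
2. toolbar.y = 57  [toolbar.top = hero.top + 17]
3. toolbar.h = 165  [hero.bottom = toolbar.bottom + 17]
4. toolbar.w = 96  [header.left = toolbar.right + 17]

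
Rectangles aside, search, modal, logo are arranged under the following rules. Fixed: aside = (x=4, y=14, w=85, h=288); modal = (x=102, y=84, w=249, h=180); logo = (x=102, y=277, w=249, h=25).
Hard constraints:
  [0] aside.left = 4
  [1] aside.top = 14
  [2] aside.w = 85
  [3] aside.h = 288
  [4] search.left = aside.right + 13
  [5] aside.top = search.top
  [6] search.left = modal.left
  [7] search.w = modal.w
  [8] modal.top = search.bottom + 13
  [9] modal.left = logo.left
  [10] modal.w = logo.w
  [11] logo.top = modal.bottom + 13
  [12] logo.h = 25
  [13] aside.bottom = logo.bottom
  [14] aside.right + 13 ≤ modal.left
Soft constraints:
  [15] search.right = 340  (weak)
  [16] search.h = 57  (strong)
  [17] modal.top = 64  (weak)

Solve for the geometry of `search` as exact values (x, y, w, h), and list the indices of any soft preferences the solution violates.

search = (x=102, y=14, w=249, h=57)
violated soft preferences: 15, 17

1. search.x = 102  [search.left = aside.right + 13]
2. search.y = 14  [aside.top = search.top]
3. search.w = 249  [search.w = modal.w]
4. search.h = 57  [modal.top = search.bottom + 13]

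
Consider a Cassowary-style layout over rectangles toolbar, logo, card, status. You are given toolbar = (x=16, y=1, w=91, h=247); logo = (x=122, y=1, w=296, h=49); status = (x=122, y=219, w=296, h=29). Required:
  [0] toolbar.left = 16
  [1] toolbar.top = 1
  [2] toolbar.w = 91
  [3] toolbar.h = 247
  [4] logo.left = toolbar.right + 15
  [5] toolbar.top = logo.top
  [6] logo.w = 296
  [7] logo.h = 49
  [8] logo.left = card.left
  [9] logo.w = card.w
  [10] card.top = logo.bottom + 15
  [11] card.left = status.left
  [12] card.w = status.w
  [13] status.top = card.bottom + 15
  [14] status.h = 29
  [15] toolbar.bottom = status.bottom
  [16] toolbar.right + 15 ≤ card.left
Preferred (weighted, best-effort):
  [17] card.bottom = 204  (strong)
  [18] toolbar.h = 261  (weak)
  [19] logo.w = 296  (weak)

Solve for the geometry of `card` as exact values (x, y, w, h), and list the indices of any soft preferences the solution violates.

card = (x=122, y=65, w=296, h=139)
violated soft preferences: 18

1. card.x = 122  [logo.left = card.left]
2. card.w = 296  [logo.w = card.w]
3. card.y = 65  [card.top = logo.bottom + 15]
4. card.h = 139  [status.top = card.bottom + 15]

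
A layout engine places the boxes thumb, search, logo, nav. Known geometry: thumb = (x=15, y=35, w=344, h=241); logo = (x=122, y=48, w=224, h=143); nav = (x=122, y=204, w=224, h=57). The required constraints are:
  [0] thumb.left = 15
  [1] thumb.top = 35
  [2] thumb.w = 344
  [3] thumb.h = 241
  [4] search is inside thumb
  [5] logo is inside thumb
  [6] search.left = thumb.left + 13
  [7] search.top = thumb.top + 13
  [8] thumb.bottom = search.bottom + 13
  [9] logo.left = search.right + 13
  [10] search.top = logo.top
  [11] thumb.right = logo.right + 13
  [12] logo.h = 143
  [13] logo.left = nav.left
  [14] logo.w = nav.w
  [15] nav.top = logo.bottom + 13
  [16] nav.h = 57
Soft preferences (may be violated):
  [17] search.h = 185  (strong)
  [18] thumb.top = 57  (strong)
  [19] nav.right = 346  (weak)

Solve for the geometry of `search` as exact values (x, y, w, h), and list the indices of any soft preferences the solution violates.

1. search.x = 28  [search.left = thumb.left + 13]
2. search.y = 48  [search.top = thumb.top + 13]
3. search.h = 215  [thumb.bottom = search.bottom + 13]
4. search.w = 81  [logo.left = search.right + 13]

search = (x=28, y=48, w=81, h=215)
violated soft preferences: 17, 18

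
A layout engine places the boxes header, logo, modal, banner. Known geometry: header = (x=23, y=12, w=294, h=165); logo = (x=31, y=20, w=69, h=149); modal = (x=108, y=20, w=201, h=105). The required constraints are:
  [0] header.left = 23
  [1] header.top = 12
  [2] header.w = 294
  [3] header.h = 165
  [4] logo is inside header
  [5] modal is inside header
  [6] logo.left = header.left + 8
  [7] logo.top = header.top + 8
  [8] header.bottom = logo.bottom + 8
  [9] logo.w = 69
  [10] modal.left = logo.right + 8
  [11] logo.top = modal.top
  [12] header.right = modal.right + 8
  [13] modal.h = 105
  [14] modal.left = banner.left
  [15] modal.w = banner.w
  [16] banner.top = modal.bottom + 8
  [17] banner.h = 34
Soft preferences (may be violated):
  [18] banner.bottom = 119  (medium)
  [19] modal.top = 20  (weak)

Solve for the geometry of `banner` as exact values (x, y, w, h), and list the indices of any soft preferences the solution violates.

banner = (x=108, y=133, w=201, h=34)
violated soft preferences: 18

1. banner.x = 108  [modal.left = banner.left]
2. banner.w = 201  [modal.w = banner.w]
3. banner.y = 133  [banner.top = modal.bottom + 8]
4. banner.h = 34  [banner.h = 34]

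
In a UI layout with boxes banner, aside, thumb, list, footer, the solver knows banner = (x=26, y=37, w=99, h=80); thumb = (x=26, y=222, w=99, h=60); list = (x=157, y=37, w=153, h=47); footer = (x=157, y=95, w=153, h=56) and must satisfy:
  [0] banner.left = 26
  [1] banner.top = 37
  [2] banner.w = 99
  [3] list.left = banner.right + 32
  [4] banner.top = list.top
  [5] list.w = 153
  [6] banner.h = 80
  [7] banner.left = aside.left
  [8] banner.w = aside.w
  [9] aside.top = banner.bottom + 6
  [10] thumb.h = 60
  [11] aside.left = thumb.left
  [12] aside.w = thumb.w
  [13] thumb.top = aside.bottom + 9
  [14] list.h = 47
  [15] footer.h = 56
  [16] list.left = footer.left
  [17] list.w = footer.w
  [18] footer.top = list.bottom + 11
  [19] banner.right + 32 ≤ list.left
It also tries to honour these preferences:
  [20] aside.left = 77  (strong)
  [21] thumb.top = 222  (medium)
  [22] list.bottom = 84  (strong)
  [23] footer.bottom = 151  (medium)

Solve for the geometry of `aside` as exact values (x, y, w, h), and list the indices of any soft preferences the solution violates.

aside = (x=26, y=123, w=99, h=90)
violated soft preferences: 20

1. aside.x = 26  [banner.left = aside.left]
2. aside.w = 99  [banner.w = aside.w]
3. aside.y = 123  [aside.top = banner.bottom + 6]
4. aside.h = 90  [thumb.top = aside.bottom + 9]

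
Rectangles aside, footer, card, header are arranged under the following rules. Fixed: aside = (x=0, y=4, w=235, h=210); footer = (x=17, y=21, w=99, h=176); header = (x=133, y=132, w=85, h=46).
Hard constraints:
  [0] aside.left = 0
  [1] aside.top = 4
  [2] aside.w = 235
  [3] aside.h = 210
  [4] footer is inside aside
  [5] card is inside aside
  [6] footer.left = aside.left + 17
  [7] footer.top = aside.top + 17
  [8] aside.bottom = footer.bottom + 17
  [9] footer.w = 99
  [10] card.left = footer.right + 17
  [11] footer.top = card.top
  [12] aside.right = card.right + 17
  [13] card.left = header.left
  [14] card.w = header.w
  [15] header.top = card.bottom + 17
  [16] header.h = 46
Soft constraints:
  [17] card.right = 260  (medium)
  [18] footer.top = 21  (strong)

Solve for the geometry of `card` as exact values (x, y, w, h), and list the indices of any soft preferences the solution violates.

1. card.x = 133  [card.left = footer.right + 17]
2. card.y = 21  [footer.top = card.top]
3. card.w = 85  [aside.right = card.right + 17]
4. card.h = 94  [header.top = card.bottom + 17]

card = (x=133, y=21, w=85, h=94)
violated soft preferences: 17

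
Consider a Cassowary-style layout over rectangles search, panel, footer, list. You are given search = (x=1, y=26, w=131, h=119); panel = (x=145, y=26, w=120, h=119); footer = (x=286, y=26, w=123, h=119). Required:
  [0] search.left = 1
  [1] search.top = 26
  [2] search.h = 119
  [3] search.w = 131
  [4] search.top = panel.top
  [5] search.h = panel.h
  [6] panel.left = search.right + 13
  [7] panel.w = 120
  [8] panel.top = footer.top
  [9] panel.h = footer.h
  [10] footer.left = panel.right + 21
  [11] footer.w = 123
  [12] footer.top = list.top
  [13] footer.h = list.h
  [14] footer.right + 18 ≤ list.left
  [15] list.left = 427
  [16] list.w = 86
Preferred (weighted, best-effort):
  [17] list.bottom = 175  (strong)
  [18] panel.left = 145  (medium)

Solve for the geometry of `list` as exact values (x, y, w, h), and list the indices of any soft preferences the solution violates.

list = (x=427, y=26, w=86, h=119)
violated soft preferences: 17

1. list.y = 26  [footer.top = list.top]
2. list.h = 119  [footer.h = list.h]
3. list.x = 427  [list.left = 427]
4. list.w = 86  [list.w = 86]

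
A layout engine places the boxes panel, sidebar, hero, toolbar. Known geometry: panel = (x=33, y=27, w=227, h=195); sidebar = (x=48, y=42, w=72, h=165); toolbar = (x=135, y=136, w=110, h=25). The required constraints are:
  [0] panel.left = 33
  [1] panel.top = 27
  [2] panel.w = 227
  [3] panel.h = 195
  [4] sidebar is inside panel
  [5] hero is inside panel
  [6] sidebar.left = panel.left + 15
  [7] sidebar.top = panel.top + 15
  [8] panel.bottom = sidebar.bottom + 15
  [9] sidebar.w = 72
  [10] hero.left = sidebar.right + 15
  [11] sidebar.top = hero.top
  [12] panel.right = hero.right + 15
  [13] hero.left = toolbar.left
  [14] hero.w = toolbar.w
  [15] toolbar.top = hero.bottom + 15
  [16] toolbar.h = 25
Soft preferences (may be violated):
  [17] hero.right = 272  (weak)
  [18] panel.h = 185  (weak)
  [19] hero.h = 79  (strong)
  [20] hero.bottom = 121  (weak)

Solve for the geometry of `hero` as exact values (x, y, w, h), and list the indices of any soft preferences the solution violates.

hero = (x=135, y=42, w=110, h=79)
violated soft preferences: 17, 18

1. hero.x = 135  [hero.left = sidebar.right + 15]
2. hero.y = 42  [sidebar.top = hero.top]
3. hero.w = 110  [panel.right = hero.right + 15]
4. hero.h = 79  [toolbar.top = hero.bottom + 15]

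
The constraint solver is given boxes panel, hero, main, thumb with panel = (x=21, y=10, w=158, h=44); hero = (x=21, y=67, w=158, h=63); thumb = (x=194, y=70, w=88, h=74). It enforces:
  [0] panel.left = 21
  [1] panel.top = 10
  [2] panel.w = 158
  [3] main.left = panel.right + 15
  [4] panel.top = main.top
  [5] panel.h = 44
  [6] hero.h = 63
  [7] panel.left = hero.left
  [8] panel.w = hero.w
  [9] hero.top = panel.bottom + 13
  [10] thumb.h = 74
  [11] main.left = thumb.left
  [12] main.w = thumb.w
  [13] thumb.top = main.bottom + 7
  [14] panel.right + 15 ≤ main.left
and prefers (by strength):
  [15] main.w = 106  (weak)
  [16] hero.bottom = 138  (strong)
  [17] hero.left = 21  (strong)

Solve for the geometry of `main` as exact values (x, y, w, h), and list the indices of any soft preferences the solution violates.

main = (x=194, y=10, w=88, h=53)
violated soft preferences: 15, 16

1. main.x = 194  [main.left = panel.right + 15]
2. main.y = 10  [panel.top = main.top]
3. main.w = 88  [main.w = thumb.w]
4. main.h = 53  [thumb.top = main.bottom + 7]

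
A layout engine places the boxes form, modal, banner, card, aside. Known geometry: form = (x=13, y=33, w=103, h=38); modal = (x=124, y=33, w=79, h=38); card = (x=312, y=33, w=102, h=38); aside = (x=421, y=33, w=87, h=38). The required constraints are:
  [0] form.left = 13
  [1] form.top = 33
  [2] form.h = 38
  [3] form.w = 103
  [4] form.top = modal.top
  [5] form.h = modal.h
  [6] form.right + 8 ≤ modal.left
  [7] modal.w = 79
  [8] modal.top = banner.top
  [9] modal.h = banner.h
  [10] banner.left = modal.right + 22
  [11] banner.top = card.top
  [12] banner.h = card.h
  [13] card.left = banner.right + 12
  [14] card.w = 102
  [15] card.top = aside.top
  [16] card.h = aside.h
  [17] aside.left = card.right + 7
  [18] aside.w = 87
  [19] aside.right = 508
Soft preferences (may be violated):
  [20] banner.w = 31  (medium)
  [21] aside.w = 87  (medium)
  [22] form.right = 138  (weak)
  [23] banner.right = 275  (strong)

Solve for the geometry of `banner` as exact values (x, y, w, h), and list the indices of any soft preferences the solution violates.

1. banner.y = 33  [modal.top = banner.top]
2. banner.h = 38  [modal.h = banner.h]
3. banner.x = 225  [banner.left = modal.right + 22]
4. banner.w = 75  [card.left = banner.right + 12]

banner = (x=225, y=33, w=75, h=38)
violated soft preferences: 20, 22, 23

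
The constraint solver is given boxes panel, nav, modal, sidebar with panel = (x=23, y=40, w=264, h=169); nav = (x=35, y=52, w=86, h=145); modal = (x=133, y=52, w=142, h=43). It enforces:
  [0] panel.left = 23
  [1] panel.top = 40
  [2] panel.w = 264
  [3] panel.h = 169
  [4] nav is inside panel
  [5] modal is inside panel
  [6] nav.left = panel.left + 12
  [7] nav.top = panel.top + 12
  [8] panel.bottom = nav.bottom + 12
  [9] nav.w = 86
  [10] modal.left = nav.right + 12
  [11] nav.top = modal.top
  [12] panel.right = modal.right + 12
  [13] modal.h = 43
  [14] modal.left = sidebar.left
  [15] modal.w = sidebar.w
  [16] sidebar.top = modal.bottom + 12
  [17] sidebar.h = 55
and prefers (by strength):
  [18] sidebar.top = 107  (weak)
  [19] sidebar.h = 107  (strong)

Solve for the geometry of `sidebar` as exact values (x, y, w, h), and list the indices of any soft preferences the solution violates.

sidebar = (x=133, y=107, w=142, h=55)
violated soft preferences: 19

1. sidebar.x = 133  [modal.left = sidebar.left]
2. sidebar.w = 142  [modal.w = sidebar.w]
3. sidebar.y = 107  [sidebar.top = modal.bottom + 12]
4. sidebar.h = 55  [sidebar.h = 55]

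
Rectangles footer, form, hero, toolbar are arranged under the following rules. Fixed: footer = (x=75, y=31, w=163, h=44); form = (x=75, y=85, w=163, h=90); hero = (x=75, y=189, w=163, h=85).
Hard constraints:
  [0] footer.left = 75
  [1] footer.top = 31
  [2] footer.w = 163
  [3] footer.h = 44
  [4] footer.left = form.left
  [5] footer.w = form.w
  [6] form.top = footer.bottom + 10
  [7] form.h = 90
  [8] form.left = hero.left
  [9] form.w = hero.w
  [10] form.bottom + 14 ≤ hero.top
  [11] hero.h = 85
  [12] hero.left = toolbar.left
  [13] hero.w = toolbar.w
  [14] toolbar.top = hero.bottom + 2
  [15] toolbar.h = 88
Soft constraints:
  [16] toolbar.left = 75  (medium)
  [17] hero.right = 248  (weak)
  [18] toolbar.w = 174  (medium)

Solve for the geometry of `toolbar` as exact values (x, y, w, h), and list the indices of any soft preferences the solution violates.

1. toolbar.x = 75  [hero.left = toolbar.left]
2. toolbar.w = 163  [hero.w = toolbar.w]
3. toolbar.y = 276  [toolbar.top = hero.bottom + 2]
4. toolbar.h = 88  [toolbar.h = 88]

toolbar = (x=75, y=276, w=163, h=88)
violated soft preferences: 17, 18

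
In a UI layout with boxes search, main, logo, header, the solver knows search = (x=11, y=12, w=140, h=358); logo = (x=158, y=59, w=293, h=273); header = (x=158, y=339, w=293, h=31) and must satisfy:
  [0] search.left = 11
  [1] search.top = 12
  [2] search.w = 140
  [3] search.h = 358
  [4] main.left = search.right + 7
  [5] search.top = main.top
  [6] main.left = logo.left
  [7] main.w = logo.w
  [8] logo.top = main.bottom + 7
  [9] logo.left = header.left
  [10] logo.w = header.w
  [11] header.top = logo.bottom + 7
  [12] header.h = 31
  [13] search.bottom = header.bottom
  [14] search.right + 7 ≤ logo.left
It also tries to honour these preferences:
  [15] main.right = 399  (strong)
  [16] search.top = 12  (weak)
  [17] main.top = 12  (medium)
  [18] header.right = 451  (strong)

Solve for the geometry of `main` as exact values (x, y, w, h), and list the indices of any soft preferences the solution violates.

main = (x=158, y=12, w=293, h=40)
violated soft preferences: 15

1. main.x = 158  [main.left = search.right + 7]
2. main.y = 12  [search.top = main.top]
3. main.w = 293  [main.w = logo.w]
4. main.h = 40  [logo.top = main.bottom + 7]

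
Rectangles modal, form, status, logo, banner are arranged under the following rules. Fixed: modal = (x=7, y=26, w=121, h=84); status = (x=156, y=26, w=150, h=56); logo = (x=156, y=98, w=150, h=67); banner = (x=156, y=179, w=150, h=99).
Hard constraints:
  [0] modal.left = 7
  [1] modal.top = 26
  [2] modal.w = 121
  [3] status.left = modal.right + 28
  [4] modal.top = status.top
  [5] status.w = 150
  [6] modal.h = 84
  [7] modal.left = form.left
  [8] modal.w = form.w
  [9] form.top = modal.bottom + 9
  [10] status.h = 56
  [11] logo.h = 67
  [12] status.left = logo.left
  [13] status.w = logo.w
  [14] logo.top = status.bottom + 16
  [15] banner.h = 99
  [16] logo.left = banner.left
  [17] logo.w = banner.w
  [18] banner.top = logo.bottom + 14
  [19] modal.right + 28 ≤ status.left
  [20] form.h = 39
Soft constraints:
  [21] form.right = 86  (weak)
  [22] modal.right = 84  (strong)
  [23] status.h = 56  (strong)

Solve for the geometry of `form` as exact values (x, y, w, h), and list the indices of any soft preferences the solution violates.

form = (x=7, y=119, w=121, h=39)
violated soft preferences: 21, 22

1. form.x = 7  [modal.left = form.left]
2. form.w = 121  [modal.w = form.w]
3. form.y = 119  [form.top = modal.bottom + 9]
4. form.h = 39  [form.h = 39]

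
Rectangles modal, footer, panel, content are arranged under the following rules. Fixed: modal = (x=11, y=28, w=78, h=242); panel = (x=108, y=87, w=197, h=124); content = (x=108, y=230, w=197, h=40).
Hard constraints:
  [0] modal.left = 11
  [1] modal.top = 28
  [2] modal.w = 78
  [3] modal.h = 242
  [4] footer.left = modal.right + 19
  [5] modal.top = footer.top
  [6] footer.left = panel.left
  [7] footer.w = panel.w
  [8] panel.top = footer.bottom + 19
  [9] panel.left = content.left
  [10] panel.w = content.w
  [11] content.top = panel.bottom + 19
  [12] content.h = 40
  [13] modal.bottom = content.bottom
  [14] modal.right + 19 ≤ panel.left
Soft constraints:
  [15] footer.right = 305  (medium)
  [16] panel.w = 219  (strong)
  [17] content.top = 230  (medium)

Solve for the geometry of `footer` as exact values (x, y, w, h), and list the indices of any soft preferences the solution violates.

footer = (x=108, y=28, w=197, h=40)
violated soft preferences: 16

1. footer.x = 108  [footer.left = modal.right + 19]
2. footer.y = 28  [modal.top = footer.top]
3. footer.w = 197  [footer.w = panel.w]
4. footer.h = 40  [panel.top = footer.bottom + 19]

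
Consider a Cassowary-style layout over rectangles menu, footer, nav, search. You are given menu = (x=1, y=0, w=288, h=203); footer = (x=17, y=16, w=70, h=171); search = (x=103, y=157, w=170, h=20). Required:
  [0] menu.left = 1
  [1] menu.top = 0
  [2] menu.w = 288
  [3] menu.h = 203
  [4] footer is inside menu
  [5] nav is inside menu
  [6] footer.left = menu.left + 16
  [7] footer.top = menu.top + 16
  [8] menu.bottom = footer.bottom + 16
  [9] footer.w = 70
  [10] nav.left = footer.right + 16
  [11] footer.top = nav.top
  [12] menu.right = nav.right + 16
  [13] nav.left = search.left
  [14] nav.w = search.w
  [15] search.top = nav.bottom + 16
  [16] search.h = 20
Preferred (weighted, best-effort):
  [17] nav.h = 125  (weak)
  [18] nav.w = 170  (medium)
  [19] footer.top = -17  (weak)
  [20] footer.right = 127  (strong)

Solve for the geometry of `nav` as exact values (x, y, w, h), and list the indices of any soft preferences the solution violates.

1. nav.x = 103  [nav.left = footer.right + 16]
2. nav.y = 16  [footer.top = nav.top]
3. nav.w = 170  [menu.right = nav.right + 16]
4. nav.h = 125  [search.top = nav.bottom + 16]

nav = (x=103, y=16, w=170, h=125)
violated soft preferences: 19, 20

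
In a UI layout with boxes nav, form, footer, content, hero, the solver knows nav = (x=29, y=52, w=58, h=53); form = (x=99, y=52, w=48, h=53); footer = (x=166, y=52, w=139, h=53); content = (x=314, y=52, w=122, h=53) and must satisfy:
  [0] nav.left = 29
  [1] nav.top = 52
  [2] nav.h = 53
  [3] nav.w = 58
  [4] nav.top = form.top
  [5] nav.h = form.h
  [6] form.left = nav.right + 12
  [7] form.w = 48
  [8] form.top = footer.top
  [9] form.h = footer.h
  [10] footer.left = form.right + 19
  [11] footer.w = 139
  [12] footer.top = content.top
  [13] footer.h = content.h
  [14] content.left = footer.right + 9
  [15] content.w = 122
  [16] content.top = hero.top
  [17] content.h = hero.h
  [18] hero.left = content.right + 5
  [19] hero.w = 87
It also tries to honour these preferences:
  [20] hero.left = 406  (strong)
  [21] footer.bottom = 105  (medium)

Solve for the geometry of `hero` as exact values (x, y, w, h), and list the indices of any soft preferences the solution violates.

hero = (x=441, y=52, w=87, h=53)
violated soft preferences: 20

1. hero.y = 52  [content.top = hero.top]
2. hero.h = 53  [content.h = hero.h]
3. hero.x = 441  [hero.left = content.right + 5]
4. hero.w = 87  [hero.w = 87]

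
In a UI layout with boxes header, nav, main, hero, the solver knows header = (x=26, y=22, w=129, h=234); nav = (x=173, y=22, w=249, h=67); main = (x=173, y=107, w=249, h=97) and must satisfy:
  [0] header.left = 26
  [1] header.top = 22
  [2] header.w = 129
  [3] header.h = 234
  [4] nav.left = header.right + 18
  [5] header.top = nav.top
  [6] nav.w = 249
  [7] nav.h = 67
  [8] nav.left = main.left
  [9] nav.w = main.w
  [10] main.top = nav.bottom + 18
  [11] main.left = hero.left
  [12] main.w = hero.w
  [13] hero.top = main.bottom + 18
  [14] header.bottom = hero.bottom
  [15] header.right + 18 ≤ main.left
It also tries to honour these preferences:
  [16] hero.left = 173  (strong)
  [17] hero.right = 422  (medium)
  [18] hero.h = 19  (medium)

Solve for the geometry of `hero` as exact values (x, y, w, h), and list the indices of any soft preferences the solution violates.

1. hero.x = 173  [main.left = hero.left]
2. hero.w = 249  [main.w = hero.w]
3. hero.y = 222  [hero.top = main.bottom + 18]
4. hero.h = 34  [header.bottom = hero.bottom]

hero = (x=173, y=222, w=249, h=34)
violated soft preferences: 18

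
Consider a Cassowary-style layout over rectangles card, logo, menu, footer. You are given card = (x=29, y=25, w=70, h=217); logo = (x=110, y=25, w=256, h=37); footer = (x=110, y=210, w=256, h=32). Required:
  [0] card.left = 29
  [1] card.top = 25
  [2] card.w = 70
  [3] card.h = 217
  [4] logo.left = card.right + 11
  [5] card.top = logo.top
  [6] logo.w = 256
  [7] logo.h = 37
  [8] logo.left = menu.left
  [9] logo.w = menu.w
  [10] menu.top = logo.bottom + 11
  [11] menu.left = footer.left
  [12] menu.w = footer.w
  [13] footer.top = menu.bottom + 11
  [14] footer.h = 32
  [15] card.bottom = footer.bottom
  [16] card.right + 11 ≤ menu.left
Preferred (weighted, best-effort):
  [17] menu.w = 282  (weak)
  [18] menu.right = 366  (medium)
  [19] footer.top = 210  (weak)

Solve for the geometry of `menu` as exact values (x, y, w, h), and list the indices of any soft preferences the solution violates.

menu = (x=110, y=73, w=256, h=126)
violated soft preferences: 17

1. menu.x = 110  [logo.left = menu.left]
2. menu.w = 256  [logo.w = menu.w]
3. menu.y = 73  [menu.top = logo.bottom + 11]
4. menu.h = 126  [footer.top = menu.bottom + 11]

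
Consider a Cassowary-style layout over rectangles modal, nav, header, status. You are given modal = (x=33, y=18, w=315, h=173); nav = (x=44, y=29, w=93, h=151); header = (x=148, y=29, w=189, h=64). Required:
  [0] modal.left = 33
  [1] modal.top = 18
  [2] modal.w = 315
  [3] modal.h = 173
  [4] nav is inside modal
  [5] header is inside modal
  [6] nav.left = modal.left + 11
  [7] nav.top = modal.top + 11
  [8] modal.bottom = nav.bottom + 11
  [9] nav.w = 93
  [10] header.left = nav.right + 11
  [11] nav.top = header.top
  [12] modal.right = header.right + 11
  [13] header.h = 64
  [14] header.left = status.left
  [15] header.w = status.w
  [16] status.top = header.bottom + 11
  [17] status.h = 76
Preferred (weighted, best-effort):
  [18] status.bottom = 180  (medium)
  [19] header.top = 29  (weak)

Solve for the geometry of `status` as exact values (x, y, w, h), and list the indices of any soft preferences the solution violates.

status = (x=148, y=104, w=189, h=76)
violated soft preferences: none

1. status.x = 148  [header.left = status.left]
2. status.w = 189  [header.w = status.w]
3. status.y = 104  [status.top = header.bottom + 11]
4. status.h = 76  [status.h = 76]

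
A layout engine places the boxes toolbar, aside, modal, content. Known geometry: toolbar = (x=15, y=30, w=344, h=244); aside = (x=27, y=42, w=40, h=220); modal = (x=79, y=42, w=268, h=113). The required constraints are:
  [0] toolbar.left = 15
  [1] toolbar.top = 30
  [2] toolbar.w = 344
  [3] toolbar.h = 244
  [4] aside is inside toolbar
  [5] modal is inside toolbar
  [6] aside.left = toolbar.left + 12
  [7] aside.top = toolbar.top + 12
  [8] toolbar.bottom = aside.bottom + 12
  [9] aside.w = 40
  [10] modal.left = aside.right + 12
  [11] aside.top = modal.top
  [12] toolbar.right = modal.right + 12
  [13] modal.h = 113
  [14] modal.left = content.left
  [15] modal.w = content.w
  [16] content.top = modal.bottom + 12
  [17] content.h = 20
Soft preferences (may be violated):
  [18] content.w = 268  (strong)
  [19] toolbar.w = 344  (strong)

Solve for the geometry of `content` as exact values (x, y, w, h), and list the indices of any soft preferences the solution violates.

1. content.x = 79  [modal.left = content.left]
2. content.w = 268  [modal.w = content.w]
3. content.y = 167  [content.top = modal.bottom + 12]
4. content.h = 20  [content.h = 20]

content = (x=79, y=167, w=268, h=20)
violated soft preferences: none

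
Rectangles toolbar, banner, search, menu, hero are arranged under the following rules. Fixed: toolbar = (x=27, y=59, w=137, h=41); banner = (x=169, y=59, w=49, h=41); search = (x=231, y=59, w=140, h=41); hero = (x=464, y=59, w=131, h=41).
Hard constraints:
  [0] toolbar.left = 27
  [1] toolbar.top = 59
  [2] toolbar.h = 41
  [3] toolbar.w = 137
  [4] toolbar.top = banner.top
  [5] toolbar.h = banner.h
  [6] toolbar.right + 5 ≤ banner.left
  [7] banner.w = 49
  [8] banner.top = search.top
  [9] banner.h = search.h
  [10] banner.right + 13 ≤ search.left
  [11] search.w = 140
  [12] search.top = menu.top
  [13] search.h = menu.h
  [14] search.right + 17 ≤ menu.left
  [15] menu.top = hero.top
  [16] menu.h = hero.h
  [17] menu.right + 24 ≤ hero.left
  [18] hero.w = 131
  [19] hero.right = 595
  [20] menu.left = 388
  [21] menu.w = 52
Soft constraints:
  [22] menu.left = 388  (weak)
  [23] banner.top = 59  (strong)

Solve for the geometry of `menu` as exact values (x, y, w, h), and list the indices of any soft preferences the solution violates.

menu = (x=388, y=59, w=52, h=41)
violated soft preferences: none

1. menu.y = 59  [search.top = menu.top]
2. menu.h = 41  [search.h = menu.h]
3. menu.x = 388  [menu.left = 388]
4. menu.w = 52  [menu.w = 52]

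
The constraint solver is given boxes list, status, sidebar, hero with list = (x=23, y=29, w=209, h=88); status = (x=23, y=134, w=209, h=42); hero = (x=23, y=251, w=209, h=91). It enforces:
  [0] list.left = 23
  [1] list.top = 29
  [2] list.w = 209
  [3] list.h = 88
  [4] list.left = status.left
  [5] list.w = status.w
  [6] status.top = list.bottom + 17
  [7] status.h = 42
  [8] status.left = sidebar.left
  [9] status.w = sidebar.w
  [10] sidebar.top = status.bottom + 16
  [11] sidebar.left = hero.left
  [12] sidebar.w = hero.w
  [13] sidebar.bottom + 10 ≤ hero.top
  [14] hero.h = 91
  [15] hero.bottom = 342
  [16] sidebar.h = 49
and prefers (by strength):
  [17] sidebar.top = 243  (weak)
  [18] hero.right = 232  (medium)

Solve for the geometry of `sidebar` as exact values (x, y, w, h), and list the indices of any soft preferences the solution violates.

sidebar = (x=23, y=192, w=209, h=49)
violated soft preferences: 17

1. sidebar.x = 23  [status.left = sidebar.left]
2. sidebar.w = 209  [status.w = sidebar.w]
3. sidebar.y = 192  [sidebar.top = status.bottom + 16]
4. sidebar.h = 49  [sidebar.h = 49]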